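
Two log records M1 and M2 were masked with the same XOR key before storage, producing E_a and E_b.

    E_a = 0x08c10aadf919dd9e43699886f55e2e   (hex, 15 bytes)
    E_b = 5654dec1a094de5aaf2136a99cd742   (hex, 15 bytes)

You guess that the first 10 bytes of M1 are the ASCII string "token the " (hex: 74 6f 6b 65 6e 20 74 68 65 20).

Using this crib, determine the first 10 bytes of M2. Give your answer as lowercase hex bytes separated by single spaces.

First, E_a ⊕ E_b = (M1 ⊕ K) ⊕ (M2 ⊕ K) = M1 ⊕ M2, so the key drops out. Then M2 = (M1 ⊕ M2) ⊕ M1 over the first 10 bytes.
byte 0: (08 XOR 56) XOR 74 = 5e XOR 74 = 2a
byte 1: (c1 XOR 54) XOR 6f = 95 XOR 6f = fa
byte 2: (0a XOR de) XOR 6b = d4 XOR 6b = bf
byte 3: (ad XOR c1) XOR 65 = 6c XOR 65 = 09
byte 4: (f9 XOR a0) XOR 6e = 59 XOR 6e = 37
byte 5: (19 XOR 94) XOR 20 = 8d XOR 20 = ad
byte 6: (dd XOR de) XOR 74 = 03 XOR 74 = 77
byte 7: (9e XOR 5a) XOR 68 = c4 XOR 68 = ac
byte 8: (43 XOR af) XOR 65 = ec XOR 65 = 89
byte 9: (69 XOR 21) XOR 20 = 48 XOR 20 = 68

2a fa bf 09 37 ad 77 ac 89 68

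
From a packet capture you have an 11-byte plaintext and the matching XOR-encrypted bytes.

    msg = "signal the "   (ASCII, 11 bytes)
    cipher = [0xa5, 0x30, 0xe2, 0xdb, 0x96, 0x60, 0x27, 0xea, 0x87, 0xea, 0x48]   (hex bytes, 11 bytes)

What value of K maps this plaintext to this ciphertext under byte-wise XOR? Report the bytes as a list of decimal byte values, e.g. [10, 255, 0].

[214, 89, 133, 181, 247, 12, 7, 158, 239, 143, 104]

Since cipher = msg ⊕ K, XORing both sides with msg gives K = msg ⊕ cipher.
115 ^ 165 = 214
105 ^  48 =  89
103 ^ 226 = 133
110 ^ 219 = 181
 97 ^ 150 = 247
108 ^  96 =  12
 32 ^  39 =   7
116 ^ 234 = 158
104 ^ 135 = 239
101 ^ 234 = 143
 32 ^  72 = 104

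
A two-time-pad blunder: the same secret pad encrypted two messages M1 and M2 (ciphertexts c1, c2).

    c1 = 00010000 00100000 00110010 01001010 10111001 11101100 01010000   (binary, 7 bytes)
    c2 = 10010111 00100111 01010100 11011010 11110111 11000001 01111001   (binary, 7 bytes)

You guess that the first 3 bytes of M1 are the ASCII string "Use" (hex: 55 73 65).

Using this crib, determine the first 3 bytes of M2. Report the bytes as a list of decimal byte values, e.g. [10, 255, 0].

[210, 116, 3]

First, c1 ⊕ c2 = (M1 ⊕ K) ⊕ (M2 ⊕ K) = M1 ⊕ M2, so the key drops out. Then M2 = (M1 ⊕ M2) ⊕ M1 over the first 3 bytes.
byte 0: (10 xor 97) xor 55 = 87 xor 55 = d2
byte 1: (20 xor 27) xor 73 = 07 xor 73 = 74
byte 2: (32 xor 54) xor 65 = 66 xor 65 = 03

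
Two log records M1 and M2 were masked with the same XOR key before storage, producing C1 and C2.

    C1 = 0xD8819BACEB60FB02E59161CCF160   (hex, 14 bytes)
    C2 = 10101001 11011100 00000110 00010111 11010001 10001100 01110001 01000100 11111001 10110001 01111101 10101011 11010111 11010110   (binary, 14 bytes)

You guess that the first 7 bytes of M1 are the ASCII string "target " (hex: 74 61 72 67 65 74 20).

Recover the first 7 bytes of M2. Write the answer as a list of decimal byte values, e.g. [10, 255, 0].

First, C1 ⊕ C2 = (M1 ⊕ K) ⊕ (M2 ⊕ K) = M1 ⊕ M2, so the key drops out. Then M2 = (M1 ⊕ M2) ⊕ M1 over the first 7 bytes.
byte 0: (d8 XOR a9) XOR 74 = 71 XOR 74 = 05
byte 1: (81 XOR dc) XOR 61 = 5d XOR 61 = 3c
byte 2: (9b XOR 06) XOR 72 = 9d XOR 72 = ef
byte 3: (ac XOR 17) XOR 67 = bb XOR 67 = dc
byte 4: (eb XOR d1) XOR 65 = 3a XOR 65 = 5f
byte 5: (60 XOR 8c) XOR 74 = ec XOR 74 = 98
byte 6: (fb XOR 71) XOR 20 = 8a XOR 20 = aa

[5, 60, 239, 220, 95, 152, 170]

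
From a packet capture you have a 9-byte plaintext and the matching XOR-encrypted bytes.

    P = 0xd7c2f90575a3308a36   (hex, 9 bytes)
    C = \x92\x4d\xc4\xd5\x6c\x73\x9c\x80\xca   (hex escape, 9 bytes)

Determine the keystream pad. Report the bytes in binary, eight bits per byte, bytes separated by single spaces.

01000101 10001111 00111101 11010000 00011001 11010000 10101100 00001010 11111100

Since C = P ⊕ pad, XORing both sides with P gives pad = P ⊕ C.
byte 0: 215 XOR 146 =  69
byte 1: 194 XOR  77 = 143
byte 2: 249 XOR 196 =  61
byte 3:   5 XOR 213 = 208
byte 4: 117 XOR 108 =  25
byte 5: 163 XOR 115 = 208
byte 6:  48 XOR 156 = 172
byte 7: 138 XOR 128 =  10
byte 8:  54 XOR 202 = 252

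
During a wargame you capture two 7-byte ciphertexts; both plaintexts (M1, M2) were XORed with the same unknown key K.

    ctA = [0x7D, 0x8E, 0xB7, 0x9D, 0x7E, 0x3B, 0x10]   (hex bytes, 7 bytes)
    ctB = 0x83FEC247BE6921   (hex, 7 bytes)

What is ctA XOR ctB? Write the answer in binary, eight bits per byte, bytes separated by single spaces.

11111110 01110000 01110101 11011010 11000000 01010010 00110001

ctA ⊕ ctB = (M1 ⊕ K) ⊕ (M2 ⊕ K) = M1 ⊕ M2 — the shared key cancels under XOR.
125 ⊕ 131 = 254
142 ⊕ 254 = 112
183 ⊕ 194 = 117
157 ⊕  71 = 218
126 ⊕ 190 = 192
 59 ⊕ 105 =  82
 16 ⊕  33 =  49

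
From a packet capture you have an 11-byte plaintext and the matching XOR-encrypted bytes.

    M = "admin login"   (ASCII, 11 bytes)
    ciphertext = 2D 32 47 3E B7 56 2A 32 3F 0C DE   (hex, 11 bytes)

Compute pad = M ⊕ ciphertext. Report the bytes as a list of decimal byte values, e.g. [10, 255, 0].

Since ciphertext = M ⊕ pad, XORing both sides with M gives pad = M ⊕ ciphertext.
01100001 ^ 00101101 = 01001100
01100100 ^ 00110010 = 01010110
01101101 ^ 01000111 = 00101010
01101001 ^ 00111110 = 01010111
01101110 ^ 10110111 = 11011001
00100000 ^ 01010110 = 01110110
01101100 ^ 00101010 = 01000110
01101111 ^ 00110010 = 01011101
01100111 ^ 00111111 = 01011000
01101001 ^ 00001100 = 01100101
01101110 ^ 11011110 = 10110000

[76, 86, 42, 87, 217, 118, 70, 93, 88, 101, 176]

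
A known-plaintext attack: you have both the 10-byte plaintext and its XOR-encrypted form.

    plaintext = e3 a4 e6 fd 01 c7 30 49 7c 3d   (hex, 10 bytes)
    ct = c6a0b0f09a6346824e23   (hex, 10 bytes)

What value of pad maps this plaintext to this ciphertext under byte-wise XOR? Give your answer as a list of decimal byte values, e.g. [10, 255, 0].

Since ct = plaintext ⊕ pad, XORing both sides with plaintext gives pad = plaintext ⊕ ct.
e3 ⊕ c6 = 25
a4 ⊕ a0 = 04
e6 ⊕ b0 = 56
fd ⊕ f0 = 0d
01 ⊕ 9a = 9b
c7 ⊕ 63 = a4
30 ⊕ 46 = 76
49 ⊕ 82 = cb
7c ⊕ 4e = 32
3d ⊕ 23 = 1e

[37, 4, 86, 13, 155, 164, 118, 203, 50, 30]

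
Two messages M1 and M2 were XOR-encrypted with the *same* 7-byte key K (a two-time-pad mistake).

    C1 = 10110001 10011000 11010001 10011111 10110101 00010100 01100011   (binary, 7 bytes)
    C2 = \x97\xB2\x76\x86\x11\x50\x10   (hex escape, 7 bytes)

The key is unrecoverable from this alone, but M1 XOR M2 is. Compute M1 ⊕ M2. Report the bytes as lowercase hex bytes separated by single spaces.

C1 ⊕ C2 = (M1 ⊕ K) ⊕ (M2 ⊕ K) = M1 ⊕ M2 — the shared key cancels under XOR.
b1 ⊕ 97 = 26
98 ⊕ b2 = 2a
d1 ⊕ 76 = a7
9f ⊕ 86 = 19
b5 ⊕ 11 = a4
14 ⊕ 50 = 44
63 ⊕ 10 = 73

26 2a a7 19 a4 44 73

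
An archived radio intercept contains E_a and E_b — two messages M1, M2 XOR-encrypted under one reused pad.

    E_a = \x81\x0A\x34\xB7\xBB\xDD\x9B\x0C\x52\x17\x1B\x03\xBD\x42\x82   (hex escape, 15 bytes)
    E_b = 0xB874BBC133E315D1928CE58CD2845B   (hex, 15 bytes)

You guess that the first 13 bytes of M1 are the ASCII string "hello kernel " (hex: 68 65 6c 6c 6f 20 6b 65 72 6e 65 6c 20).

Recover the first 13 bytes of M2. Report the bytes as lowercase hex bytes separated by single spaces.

51 1b e3 1a e7 1e e5 b8 b2 f5 9b e3 4f

First, E_a ⊕ E_b = (M1 ⊕ K) ⊕ (M2 ⊕ K) = M1 ⊕ M2, so the key drops out. Then M2 = (M1 ⊕ M2) ⊕ M1 over the first 13 bytes.
byte 0: (81 XOR b8) XOR 68 = 39 XOR 68 = 51
byte 1: (0a XOR 74) XOR 65 = 7e XOR 65 = 1b
byte 2: (34 XOR bb) XOR 6c = 8f XOR 6c = e3
byte 3: (b7 XOR c1) XOR 6c = 76 XOR 6c = 1a
byte 4: (bb XOR 33) XOR 6f = 88 XOR 6f = e7
byte 5: (dd XOR e3) XOR 20 = 3e XOR 20 = 1e
byte 6: (9b XOR 15) XOR 6b = 8e XOR 6b = e5
byte 7: (0c XOR d1) XOR 65 = dd XOR 65 = b8
byte 8: (52 XOR 92) XOR 72 = c0 XOR 72 = b2
byte 9: (17 XOR 8c) XOR 6e = 9b XOR 6e = f5
byte 10: (1b XOR e5) XOR 65 = fe XOR 65 = 9b
byte 11: (03 XOR 8c) XOR 6c = 8f XOR 6c = e3
byte 12: (bd XOR d2) XOR 20 = 6f XOR 20 = 4f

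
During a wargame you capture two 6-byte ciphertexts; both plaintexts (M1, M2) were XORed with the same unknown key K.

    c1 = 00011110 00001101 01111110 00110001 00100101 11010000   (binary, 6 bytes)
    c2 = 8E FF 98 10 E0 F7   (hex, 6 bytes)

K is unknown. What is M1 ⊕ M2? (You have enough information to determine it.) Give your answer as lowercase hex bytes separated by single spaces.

c1 ⊕ c2 = (M1 ⊕ K) ⊕ (M2 ⊕ K) = M1 ⊕ M2 — the shared key cancels under XOR.
1e XOR 8e = 90
0d XOR ff = f2
7e XOR 98 = e6
31 XOR 10 = 21
25 XOR e0 = c5
d0 XOR f7 = 27

90 f2 e6 21 c5 27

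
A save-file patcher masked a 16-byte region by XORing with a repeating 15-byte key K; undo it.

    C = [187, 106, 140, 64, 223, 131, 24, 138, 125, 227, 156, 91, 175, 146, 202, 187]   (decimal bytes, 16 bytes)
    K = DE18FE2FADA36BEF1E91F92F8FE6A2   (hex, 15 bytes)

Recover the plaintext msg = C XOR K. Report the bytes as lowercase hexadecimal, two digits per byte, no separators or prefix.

The 15-byte key repeats, so the effective keystream is de 18 fe 2f ad a3 6b ef 1e 91 f9 2f 8f e6 a2 de.
byte 0: bb xor de = 65
byte 1: 6a xor 18 = 72
byte 2: 8c xor fe = 72
byte 3: 40 xor 2f = 6f
byte 4: df xor ad = 72
byte 5: 83 xor a3 = 20
byte 6: 18 xor 6b = 73
byte 7: 8a xor ef = 65
byte 8: 7d xor 1e = 63
byte 9: e3 xor 91 = 72
byte 10: 9c xor f9 = 65
byte 11: 5b xor 2f = 74
byte 12: af xor 8f = 20
byte 13: 92 xor e6 = 74
byte 14: ca xor a2 = 68
byte 15: bb xor de = 65

6572726f722073656372657420746865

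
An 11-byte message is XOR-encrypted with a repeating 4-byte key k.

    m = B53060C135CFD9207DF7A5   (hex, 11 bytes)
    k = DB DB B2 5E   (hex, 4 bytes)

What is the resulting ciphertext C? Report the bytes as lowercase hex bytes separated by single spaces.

The 4-byte key repeats, so the effective keystream is db db b2 5e db db b2 5e db db b2.
byte 0: 10110101 xor 11011011 = 01101110
byte 1: 00110000 xor 11011011 = 11101011
byte 2: 01100000 xor 10110010 = 11010010
byte 3: 11000001 xor 01011110 = 10011111
byte 4: 00110101 xor 11011011 = 11101110
byte 5: 11001111 xor 11011011 = 00010100
byte 6: 11011001 xor 10110010 = 01101011
byte 7: 00100000 xor 01011110 = 01111110
byte 8: 01111101 xor 11011011 = 10100110
byte 9: 11110111 xor 11011011 = 00101100
byte 10: 10100101 xor 10110010 = 00010111

6e eb d2 9f ee 14 6b 7e a6 2c 17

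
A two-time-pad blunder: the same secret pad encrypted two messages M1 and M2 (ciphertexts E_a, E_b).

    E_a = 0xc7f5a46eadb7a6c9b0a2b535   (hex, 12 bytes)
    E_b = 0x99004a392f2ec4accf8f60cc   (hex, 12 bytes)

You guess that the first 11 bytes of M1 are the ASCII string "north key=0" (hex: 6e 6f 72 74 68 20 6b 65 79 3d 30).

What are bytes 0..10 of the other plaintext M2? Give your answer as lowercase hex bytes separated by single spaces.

First, E_a ⊕ E_b = (M1 ⊕ K) ⊕ (M2 ⊕ K) = M1 ⊕ M2, so the key drops out. Then M2 = (M1 ⊕ M2) ⊕ M1 over the first 11 bytes.
byte 0: (c7 XOR 99) XOR 6e = 5e XOR 6e = 30
byte 1: (f5 XOR 00) XOR 6f = f5 XOR 6f = 9a
byte 2: (a4 XOR 4a) XOR 72 = ee XOR 72 = 9c
byte 3: (6e XOR 39) XOR 74 = 57 XOR 74 = 23
byte 4: (ad XOR 2f) XOR 68 = 82 XOR 68 = ea
byte 5: (b7 XOR 2e) XOR 20 = 99 XOR 20 = b9
byte 6: (a6 XOR c4) XOR 6b = 62 XOR 6b = 09
byte 7: (c9 XOR ac) XOR 65 = 65 XOR 65 = 00
byte 8: (b0 XOR cf) XOR 79 = 7f XOR 79 = 06
byte 9: (a2 XOR 8f) XOR 3d = 2d XOR 3d = 10
byte 10: (b5 XOR 60) XOR 30 = d5 XOR 30 = e5

30 9a 9c 23 ea b9 09 00 06 10 e5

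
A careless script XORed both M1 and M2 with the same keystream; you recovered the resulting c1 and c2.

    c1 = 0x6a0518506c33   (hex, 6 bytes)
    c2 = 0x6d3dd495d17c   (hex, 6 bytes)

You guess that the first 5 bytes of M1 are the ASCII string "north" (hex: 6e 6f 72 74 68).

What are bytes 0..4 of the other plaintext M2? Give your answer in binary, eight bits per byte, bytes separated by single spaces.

First, c1 ⊕ c2 = (M1 ⊕ K) ⊕ (M2 ⊕ K) = M1 ⊕ M2, so the key drops out. Then M2 = (M1 ⊕ M2) ⊕ M1 over the first 5 bytes.
byte 0: (6a ^ 6d) ^ 6e = 07 ^ 6e = 69
byte 1: (05 ^ 3d) ^ 6f = 38 ^ 6f = 57
byte 2: (18 ^ d4) ^ 72 = cc ^ 72 = be
byte 3: (50 ^ 95) ^ 74 = c5 ^ 74 = b1
byte 4: (6c ^ d1) ^ 68 = bd ^ 68 = d5

01101001 01010111 10111110 10110001 11010101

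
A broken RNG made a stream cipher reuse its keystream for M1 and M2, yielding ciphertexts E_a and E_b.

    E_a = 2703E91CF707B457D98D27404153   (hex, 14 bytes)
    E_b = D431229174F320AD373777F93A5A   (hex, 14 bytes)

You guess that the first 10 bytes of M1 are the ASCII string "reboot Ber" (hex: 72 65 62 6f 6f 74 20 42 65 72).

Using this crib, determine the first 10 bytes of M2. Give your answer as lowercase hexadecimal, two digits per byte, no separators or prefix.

First, E_a ⊕ E_b = (M1 ⊕ K) ⊕ (M2 ⊕ K) = M1 ⊕ M2, so the key drops out. Then M2 = (M1 ⊕ M2) ⊕ M1 over the first 10 bytes.
byte 0: (27 XOR d4) XOR 72 = f3 XOR 72 = 81
byte 1: (03 XOR 31) XOR 65 = 32 XOR 65 = 57
byte 2: (e9 XOR 22) XOR 62 = cb XOR 62 = a9
byte 3: (1c XOR 91) XOR 6f = 8d XOR 6f = e2
byte 4: (f7 XOR 74) XOR 6f = 83 XOR 6f = ec
byte 5: (07 XOR f3) XOR 74 = f4 XOR 74 = 80
byte 6: (b4 XOR 20) XOR 20 = 94 XOR 20 = b4
byte 7: (57 XOR ad) XOR 42 = fa XOR 42 = b8
byte 8: (d9 XOR 37) XOR 65 = ee XOR 65 = 8b
byte 9: (8d XOR 37) XOR 72 = ba XOR 72 = c8

8157a9e2ec80b4b88bc8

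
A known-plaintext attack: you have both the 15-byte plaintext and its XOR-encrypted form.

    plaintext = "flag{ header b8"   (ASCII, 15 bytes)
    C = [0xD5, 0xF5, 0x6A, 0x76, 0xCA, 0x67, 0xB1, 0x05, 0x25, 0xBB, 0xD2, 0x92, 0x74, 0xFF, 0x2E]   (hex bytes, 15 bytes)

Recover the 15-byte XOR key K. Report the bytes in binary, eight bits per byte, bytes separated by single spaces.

Since C = plaintext ⊕ K, XORing both sides with plaintext gives K = plaintext ⊕ C.
66 ^ d5 = b3
6c ^ f5 = 99
61 ^ 6a = 0b
67 ^ 76 = 11
7b ^ ca = b1
20 ^ 67 = 47
68 ^ b1 = d9
65 ^ 05 = 60
61 ^ 25 = 44
64 ^ bb = df
65 ^ d2 = b7
72 ^ 92 = e0
20 ^ 74 = 54
62 ^ ff = 9d
38 ^ 2e = 16

10110011 10011001 00001011 00010001 10110001 01000111 11011001 01100000 01000100 11011111 10110111 11100000 01010100 10011101 00010110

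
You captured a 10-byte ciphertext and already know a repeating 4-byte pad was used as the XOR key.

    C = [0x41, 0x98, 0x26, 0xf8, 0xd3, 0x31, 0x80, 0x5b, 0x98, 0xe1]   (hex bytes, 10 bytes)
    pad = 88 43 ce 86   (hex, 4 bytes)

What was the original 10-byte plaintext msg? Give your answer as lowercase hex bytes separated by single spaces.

The 4-byte key repeats, so the effective keystream is 88 43 ce 86 88 43 ce 86 88 43.
byte 0:  65 ^ 136 = 201
byte 1: 152 ^  67 = 219
byte 2:  38 ^ 206 = 232
byte 3: 248 ^ 134 = 126
byte 4: 211 ^ 136 =  91
byte 5:  49 ^  67 = 114
byte 6: 128 ^ 206 =  78
byte 7:  91 ^ 134 = 221
byte 8: 152 ^ 136 =  16
byte 9: 225 ^  67 = 162

c9 db e8 7e 5b 72 4e dd 10 a2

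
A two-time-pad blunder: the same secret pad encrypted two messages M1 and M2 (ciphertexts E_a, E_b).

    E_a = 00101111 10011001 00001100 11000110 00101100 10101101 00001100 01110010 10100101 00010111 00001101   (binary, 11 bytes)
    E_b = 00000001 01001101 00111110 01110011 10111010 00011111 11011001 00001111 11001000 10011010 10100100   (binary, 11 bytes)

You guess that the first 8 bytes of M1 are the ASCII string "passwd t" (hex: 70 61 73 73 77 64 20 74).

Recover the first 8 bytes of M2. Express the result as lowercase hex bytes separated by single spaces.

First, E_a ⊕ E_b = (M1 ⊕ K) ⊕ (M2 ⊕ K) = M1 ⊕ M2, so the key drops out. Then M2 = (M1 ⊕ M2) ⊕ M1 over the first 8 bytes.
byte 0: (2f xor 01) xor 70 = 2e xor 70 = 5e
byte 1: (99 xor 4d) xor 61 = d4 xor 61 = b5
byte 2: (0c xor 3e) xor 73 = 32 xor 73 = 41
byte 3: (c6 xor 73) xor 73 = b5 xor 73 = c6
byte 4: (2c xor ba) xor 77 = 96 xor 77 = e1
byte 5: (ad xor 1f) xor 64 = b2 xor 64 = d6
byte 6: (0c xor d9) xor 20 = d5 xor 20 = f5
byte 7: (72 xor 0f) xor 74 = 7d xor 74 = 09

5e b5 41 c6 e1 d6 f5 09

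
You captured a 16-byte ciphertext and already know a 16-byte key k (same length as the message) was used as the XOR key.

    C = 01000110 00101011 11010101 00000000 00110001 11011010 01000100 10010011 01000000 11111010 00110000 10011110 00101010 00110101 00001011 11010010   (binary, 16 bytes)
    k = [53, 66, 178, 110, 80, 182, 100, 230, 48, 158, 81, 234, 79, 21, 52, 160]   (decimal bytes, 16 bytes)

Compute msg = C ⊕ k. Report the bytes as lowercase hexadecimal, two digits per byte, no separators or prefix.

7369676e616c20757064617465203f72

byte 0: 46 xor 35 = 73
byte 1: 2b xor 42 = 69
byte 2: d5 xor b2 = 67
byte 3: 00 xor 6e = 6e
byte 4: 31 xor 50 = 61
byte 5: da xor b6 = 6c
byte 6: 44 xor 64 = 20
byte 7: 93 xor e6 = 75
byte 8: 40 xor 30 = 70
byte 9: fa xor 9e = 64
byte 10: 30 xor 51 = 61
byte 11: 9e xor ea = 74
byte 12: 2a xor 4f = 65
byte 13: 35 xor 15 = 20
byte 14: 0b xor 34 = 3f
byte 15: d2 xor a0 = 72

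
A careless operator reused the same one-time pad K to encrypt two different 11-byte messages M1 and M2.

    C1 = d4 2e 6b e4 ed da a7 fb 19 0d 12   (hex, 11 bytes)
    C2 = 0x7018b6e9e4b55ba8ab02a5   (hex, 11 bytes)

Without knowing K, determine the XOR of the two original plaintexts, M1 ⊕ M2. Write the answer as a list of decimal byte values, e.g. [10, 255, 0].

C1 ⊕ C2 = (M1 ⊕ K) ⊕ (M2 ⊕ K) = M1 ⊕ M2 — the shared key cancels under XOR.
byte 0: 212 ^ 112 = 164
byte 1:  46 ^  24 =  54
byte 2: 107 ^ 182 = 221
byte 3: 228 ^ 233 =  13
byte 4: 237 ^ 228 =   9
byte 5: 218 ^ 181 = 111
byte 6: 167 ^  91 = 252
byte 7: 251 ^ 168 =  83
byte 8:  25 ^ 171 = 178
byte 9:  13 ^   2 =  15
byte 10:  18 ^ 165 = 183

[164, 54, 221, 13, 9, 111, 252, 83, 178, 15, 183]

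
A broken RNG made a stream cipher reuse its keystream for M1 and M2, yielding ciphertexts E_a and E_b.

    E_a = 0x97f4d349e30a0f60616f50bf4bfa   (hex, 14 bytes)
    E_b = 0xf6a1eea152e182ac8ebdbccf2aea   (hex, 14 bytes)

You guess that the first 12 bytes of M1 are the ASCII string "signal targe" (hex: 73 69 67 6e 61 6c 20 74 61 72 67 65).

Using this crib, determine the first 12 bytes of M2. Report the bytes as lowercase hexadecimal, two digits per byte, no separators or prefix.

First, E_a ⊕ E_b = (M1 ⊕ K) ⊕ (M2 ⊕ K) = M1 ⊕ M2, so the key drops out. Then M2 = (M1 ⊕ M2) ⊕ M1 over the first 12 bytes.
byte 0: (97 XOR f6) XOR 73 = 61 XOR 73 = 12
byte 1: (f4 XOR a1) XOR 69 = 55 XOR 69 = 3c
byte 2: (d3 XOR ee) XOR 67 = 3d XOR 67 = 5a
byte 3: (49 XOR a1) XOR 6e = e8 XOR 6e = 86
byte 4: (e3 XOR 52) XOR 61 = b1 XOR 61 = d0
byte 5: (0a XOR e1) XOR 6c = eb XOR 6c = 87
byte 6: (0f XOR 82) XOR 20 = 8d XOR 20 = ad
byte 7: (60 XOR ac) XOR 74 = cc XOR 74 = b8
byte 8: (61 XOR 8e) XOR 61 = ef XOR 61 = 8e
byte 9: (6f XOR bd) XOR 72 = d2 XOR 72 = a0
byte 10: (50 XOR bc) XOR 67 = ec XOR 67 = 8b
byte 11: (bf XOR cf) XOR 65 = 70 XOR 65 = 15

123c5a86d087adb88ea08b15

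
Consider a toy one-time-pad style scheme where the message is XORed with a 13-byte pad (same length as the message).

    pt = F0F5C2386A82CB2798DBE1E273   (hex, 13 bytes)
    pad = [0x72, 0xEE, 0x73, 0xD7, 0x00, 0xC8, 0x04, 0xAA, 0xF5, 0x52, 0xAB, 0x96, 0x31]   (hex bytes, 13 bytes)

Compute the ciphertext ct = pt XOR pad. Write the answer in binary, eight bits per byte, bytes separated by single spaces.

10000010 00011011 10110001 11101111 01101010 01001010 11001111 10001101 01101101 10001001 01001010 01110100 01000010

240 ⊕ 114 = 130
245 ⊕ 238 =  27
194 ⊕ 115 = 177
 56 ⊕ 215 = 239
106 ⊕   0 = 106
130 ⊕ 200 =  74
203 ⊕   4 = 207
 39 ⊕ 170 = 141
152 ⊕ 245 = 109
219 ⊕  82 = 137
225 ⊕ 171 =  74
226 ⊕ 150 = 116
115 ⊕  49 =  66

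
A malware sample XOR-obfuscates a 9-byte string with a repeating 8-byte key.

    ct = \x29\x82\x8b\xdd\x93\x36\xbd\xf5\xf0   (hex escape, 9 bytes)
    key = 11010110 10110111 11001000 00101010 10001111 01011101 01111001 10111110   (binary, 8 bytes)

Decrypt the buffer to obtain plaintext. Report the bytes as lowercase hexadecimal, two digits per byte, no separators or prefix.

ff3543f71c6bc44b26

The 8-byte key repeats, so the effective keystream is d6 b7 c8 2a 8f 5d 79 be d6.
byte 0: 29 ⊕ d6 = ff
byte 1: 82 ⊕ b7 = 35
byte 2: 8b ⊕ c8 = 43
byte 3: dd ⊕ 2a = f7
byte 4: 93 ⊕ 8f = 1c
byte 5: 36 ⊕ 5d = 6b
byte 6: bd ⊕ 79 = c4
byte 7: f5 ⊕ be = 4b
byte 8: f0 ⊕ d6 = 26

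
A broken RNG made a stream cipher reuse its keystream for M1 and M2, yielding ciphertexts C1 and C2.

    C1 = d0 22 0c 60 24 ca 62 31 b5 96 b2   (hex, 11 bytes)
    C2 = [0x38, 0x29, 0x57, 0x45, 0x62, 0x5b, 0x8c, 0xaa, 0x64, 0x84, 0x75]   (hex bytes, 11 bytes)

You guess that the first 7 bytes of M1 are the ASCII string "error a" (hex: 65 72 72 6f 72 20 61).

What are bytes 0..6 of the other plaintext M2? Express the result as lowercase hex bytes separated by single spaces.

8d 79 29 4a 34 b1 8f

First, C1 ⊕ C2 = (M1 ⊕ K) ⊕ (M2 ⊕ K) = M1 ⊕ M2, so the key drops out. Then M2 = (M1 ⊕ M2) ⊕ M1 over the first 7 bytes.
byte 0: (d0 ⊕ 38) ⊕ 65 = e8 ⊕ 65 = 8d
byte 1: (22 ⊕ 29) ⊕ 72 = 0b ⊕ 72 = 79
byte 2: (0c ⊕ 57) ⊕ 72 = 5b ⊕ 72 = 29
byte 3: (60 ⊕ 45) ⊕ 6f = 25 ⊕ 6f = 4a
byte 4: (24 ⊕ 62) ⊕ 72 = 46 ⊕ 72 = 34
byte 5: (ca ⊕ 5b) ⊕ 20 = 91 ⊕ 20 = b1
byte 6: (62 ⊕ 8c) ⊕ 61 = ee ⊕ 61 = 8f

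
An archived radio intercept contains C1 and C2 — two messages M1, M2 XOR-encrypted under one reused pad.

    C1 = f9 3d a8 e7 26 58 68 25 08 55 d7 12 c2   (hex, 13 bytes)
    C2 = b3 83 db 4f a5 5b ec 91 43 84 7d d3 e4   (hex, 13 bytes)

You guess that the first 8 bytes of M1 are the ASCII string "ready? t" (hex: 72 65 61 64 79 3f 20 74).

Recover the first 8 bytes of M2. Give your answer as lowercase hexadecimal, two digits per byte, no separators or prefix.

First, C1 ⊕ C2 = (M1 ⊕ K) ⊕ (M2 ⊕ K) = M1 ⊕ M2, so the key drops out. Then M2 = (M1 ⊕ M2) ⊕ M1 over the first 8 bytes.
byte 0: (f9 ^ b3) ^ 72 = 4a ^ 72 = 38
byte 1: (3d ^ 83) ^ 65 = be ^ 65 = db
byte 2: (a8 ^ db) ^ 61 = 73 ^ 61 = 12
byte 3: (e7 ^ 4f) ^ 64 = a8 ^ 64 = cc
byte 4: (26 ^ a5) ^ 79 = 83 ^ 79 = fa
byte 5: (58 ^ 5b) ^ 3f = 03 ^ 3f = 3c
byte 6: (68 ^ ec) ^ 20 = 84 ^ 20 = a4
byte 7: (25 ^ 91) ^ 74 = b4 ^ 74 = c0

38db12ccfa3ca4c0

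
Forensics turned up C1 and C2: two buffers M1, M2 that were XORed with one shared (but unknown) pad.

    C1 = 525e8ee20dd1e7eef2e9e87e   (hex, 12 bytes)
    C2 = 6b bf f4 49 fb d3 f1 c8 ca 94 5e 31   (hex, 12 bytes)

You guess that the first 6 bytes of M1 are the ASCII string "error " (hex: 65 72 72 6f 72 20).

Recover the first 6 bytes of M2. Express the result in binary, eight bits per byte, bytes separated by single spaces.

01011100 10010011 00001000 11000100 10000100 00100010

First, C1 ⊕ C2 = (M1 ⊕ K) ⊕ (M2 ⊕ K) = M1 ⊕ M2, so the key drops out. Then M2 = (M1 ⊕ M2) ⊕ M1 over the first 6 bytes.
byte 0: (52 xor 6b) xor 65 = 39 xor 65 = 5c
byte 1: (5e xor bf) xor 72 = e1 xor 72 = 93
byte 2: (8e xor f4) xor 72 = 7a xor 72 = 08
byte 3: (e2 xor 49) xor 6f = ab xor 6f = c4
byte 4: (0d xor fb) xor 72 = f6 xor 72 = 84
byte 5: (d1 xor d3) xor 20 = 02 xor 20 = 22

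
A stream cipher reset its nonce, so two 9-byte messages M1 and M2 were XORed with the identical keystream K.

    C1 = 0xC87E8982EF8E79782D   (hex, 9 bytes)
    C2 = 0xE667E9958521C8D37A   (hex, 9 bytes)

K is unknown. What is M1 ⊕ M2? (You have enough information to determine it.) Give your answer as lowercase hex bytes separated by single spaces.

2e 19 60 17 6a af b1 ab 57

C1 ⊕ C2 = (M1 ⊕ K) ⊕ (M2 ⊕ K) = M1 ⊕ M2 — the shared key cancels under XOR.
c8 ^ e6 = 2e
7e ^ 67 = 19
89 ^ e9 = 60
82 ^ 95 = 17
ef ^ 85 = 6a
8e ^ 21 = af
79 ^ c8 = b1
78 ^ d3 = ab
2d ^ 7a = 57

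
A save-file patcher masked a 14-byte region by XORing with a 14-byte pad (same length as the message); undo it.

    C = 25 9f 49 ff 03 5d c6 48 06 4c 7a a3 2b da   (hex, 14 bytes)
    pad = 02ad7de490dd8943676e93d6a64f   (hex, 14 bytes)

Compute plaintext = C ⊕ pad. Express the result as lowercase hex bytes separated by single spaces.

 37 xor   2 =  39
159 xor 173 =  50
 73 xor 125 =  52
255 xor 228 =  27
  3 xor 144 = 147
 93 xor 221 = 128
198 xor 137 =  79
 72 xor  67 =  11
  6 xor 103 =  97
 76 xor 110 =  34
122 xor 147 = 233
163 xor 214 = 117
 43 xor 166 = 141
218 xor  79 = 149

27 32 34 1b 93 80 4f 0b 61 22 e9 75 8d 95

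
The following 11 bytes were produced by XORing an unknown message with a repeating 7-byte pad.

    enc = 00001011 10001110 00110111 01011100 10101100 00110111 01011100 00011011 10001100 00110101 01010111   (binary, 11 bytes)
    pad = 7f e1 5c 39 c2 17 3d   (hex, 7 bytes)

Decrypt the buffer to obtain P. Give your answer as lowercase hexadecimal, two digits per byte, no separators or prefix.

The 7-byte key repeats, so the effective keystream is 7f e1 5c 39 c2 17 3d 7f e1 5c 39.
byte 0: 0b ^ 7f = 74
byte 1: 8e ^ e1 = 6f
byte 2: 37 ^ 5c = 6b
byte 3: 5c ^ 39 = 65
byte 4: ac ^ c2 = 6e
byte 5: 37 ^ 17 = 20
byte 6: 5c ^ 3d = 61
byte 7: 1b ^ 7f = 64
byte 8: 8c ^ e1 = 6d
byte 9: 35 ^ 5c = 69
byte 10: 57 ^ 39 = 6e

746f6b656e2061646d696e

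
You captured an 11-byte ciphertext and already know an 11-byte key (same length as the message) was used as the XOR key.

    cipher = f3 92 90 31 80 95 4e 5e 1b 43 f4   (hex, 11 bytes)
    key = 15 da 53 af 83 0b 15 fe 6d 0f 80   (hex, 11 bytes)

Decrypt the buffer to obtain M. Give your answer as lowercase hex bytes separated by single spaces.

e6 48 c3 9e 03 9e 5b a0 76 4c 74

243 ^  21 = 230
146 ^ 218 =  72
144 ^  83 = 195
 49 ^ 175 = 158
128 ^ 131 =   3
149 ^  11 = 158
 78 ^  21 =  91
 94 ^ 254 = 160
 27 ^ 109 = 118
 67 ^  15 =  76
244 ^ 128 = 116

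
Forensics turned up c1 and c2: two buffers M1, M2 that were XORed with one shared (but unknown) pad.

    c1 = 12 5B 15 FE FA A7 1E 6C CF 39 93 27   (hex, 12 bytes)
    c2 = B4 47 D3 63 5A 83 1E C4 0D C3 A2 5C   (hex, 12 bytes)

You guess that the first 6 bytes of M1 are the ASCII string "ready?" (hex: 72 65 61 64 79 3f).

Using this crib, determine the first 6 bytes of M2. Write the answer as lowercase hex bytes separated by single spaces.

First, c1 ⊕ c2 = (M1 ⊕ K) ⊕ (M2 ⊕ K) = M1 ⊕ M2, so the key drops out. Then M2 = (M1 ⊕ M2) ⊕ M1 over the first 6 bytes.
byte 0: (12 xor b4) xor 72 = a6 xor 72 = d4
byte 1: (5b xor 47) xor 65 = 1c xor 65 = 79
byte 2: (15 xor d3) xor 61 = c6 xor 61 = a7
byte 3: (fe xor 63) xor 64 = 9d xor 64 = f9
byte 4: (fa xor 5a) xor 79 = a0 xor 79 = d9
byte 5: (a7 xor 83) xor 3f = 24 xor 3f = 1b

d4 79 a7 f9 d9 1b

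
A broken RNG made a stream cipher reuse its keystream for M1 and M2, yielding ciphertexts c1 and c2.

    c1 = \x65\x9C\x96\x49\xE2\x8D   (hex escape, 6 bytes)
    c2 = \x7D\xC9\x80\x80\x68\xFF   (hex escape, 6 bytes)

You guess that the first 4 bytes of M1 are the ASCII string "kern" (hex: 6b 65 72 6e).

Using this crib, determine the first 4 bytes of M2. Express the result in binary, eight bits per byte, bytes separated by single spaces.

01110011 00110000 01100100 10100111

First, c1 ⊕ c2 = (M1 ⊕ K) ⊕ (M2 ⊕ K) = M1 ⊕ M2, so the key drops out. Then M2 = (M1 ⊕ M2) ⊕ M1 over the first 4 bytes.
byte 0: (65 ^ 7d) ^ 6b = 18 ^ 6b = 73
byte 1: (9c ^ c9) ^ 65 = 55 ^ 65 = 30
byte 2: (96 ^ 80) ^ 72 = 16 ^ 72 = 64
byte 3: (49 ^ 80) ^ 6e = c9 ^ 6e = a7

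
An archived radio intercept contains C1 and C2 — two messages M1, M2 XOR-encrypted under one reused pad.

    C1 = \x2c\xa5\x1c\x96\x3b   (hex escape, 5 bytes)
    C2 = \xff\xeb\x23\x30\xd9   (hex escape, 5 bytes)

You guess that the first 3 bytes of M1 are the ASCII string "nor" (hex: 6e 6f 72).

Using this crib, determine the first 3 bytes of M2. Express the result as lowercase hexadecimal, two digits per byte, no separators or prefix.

bd214d

First, C1 ⊕ C2 = (M1 ⊕ K) ⊕ (M2 ⊕ K) = M1 ⊕ M2, so the key drops out. Then M2 = (M1 ⊕ M2) ⊕ M1 over the first 3 bytes.
byte 0: (2c xor ff) xor 6e = d3 xor 6e = bd
byte 1: (a5 xor eb) xor 6f = 4e xor 6f = 21
byte 2: (1c xor 23) xor 72 = 3f xor 72 = 4d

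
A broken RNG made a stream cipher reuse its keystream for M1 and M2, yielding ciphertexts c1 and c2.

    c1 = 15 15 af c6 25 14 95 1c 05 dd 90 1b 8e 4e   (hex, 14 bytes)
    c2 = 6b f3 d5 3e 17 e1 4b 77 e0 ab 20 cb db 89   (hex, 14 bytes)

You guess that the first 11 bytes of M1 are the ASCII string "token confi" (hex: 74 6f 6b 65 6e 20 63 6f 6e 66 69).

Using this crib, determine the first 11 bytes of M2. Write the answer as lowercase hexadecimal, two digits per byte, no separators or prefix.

0a89119d5cd5bd048b10d9

First, c1 ⊕ c2 = (M1 ⊕ K) ⊕ (M2 ⊕ K) = M1 ⊕ M2, so the key drops out. Then M2 = (M1 ⊕ M2) ⊕ M1 over the first 11 bytes.
byte 0: (15 ⊕ 6b) ⊕ 74 = 7e ⊕ 74 = 0a
byte 1: (15 ⊕ f3) ⊕ 6f = e6 ⊕ 6f = 89
byte 2: (af ⊕ d5) ⊕ 6b = 7a ⊕ 6b = 11
byte 3: (c6 ⊕ 3e) ⊕ 65 = f8 ⊕ 65 = 9d
byte 4: (25 ⊕ 17) ⊕ 6e = 32 ⊕ 6e = 5c
byte 5: (14 ⊕ e1) ⊕ 20 = f5 ⊕ 20 = d5
byte 6: (95 ⊕ 4b) ⊕ 63 = de ⊕ 63 = bd
byte 7: (1c ⊕ 77) ⊕ 6f = 6b ⊕ 6f = 04
byte 8: (05 ⊕ e0) ⊕ 6e = e5 ⊕ 6e = 8b
byte 9: (dd ⊕ ab) ⊕ 66 = 76 ⊕ 66 = 10
byte 10: (90 ⊕ 20) ⊕ 69 = b0 ⊕ 69 = d9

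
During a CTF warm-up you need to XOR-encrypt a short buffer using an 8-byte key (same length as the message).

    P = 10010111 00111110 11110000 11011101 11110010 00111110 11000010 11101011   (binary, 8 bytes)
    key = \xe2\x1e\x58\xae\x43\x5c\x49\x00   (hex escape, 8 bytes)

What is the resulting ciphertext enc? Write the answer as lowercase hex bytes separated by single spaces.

XOR is its own inverse, so applying the key byte-wise gives the result directly.
byte 0: 97 XOR e2 = 75
byte 1: 3e XOR 1e = 20
byte 2: f0 XOR 58 = a8
byte 3: dd XOR ae = 73
byte 4: f2 XOR 43 = b1
byte 5: 3e XOR 5c = 62
byte 6: c2 XOR 49 = 8b
byte 7: eb XOR 00 = eb

75 20 a8 73 b1 62 8b eb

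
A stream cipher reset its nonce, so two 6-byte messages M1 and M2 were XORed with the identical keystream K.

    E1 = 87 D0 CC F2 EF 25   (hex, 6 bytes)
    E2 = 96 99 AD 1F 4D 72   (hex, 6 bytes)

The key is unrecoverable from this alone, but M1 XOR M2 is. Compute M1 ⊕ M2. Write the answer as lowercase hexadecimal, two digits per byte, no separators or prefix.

114961eda257

E1 ⊕ E2 = (M1 ⊕ K) ⊕ (M2 ⊕ K) = M1 ⊕ M2 — the shared key cancels under XOR.
87 ^ 96 = 11
d0 ^ 99 = 49
cc ^ ad = 61
f2 ^ 1f = ed
ef ^ 4d = a2
25 ^ 72 = 57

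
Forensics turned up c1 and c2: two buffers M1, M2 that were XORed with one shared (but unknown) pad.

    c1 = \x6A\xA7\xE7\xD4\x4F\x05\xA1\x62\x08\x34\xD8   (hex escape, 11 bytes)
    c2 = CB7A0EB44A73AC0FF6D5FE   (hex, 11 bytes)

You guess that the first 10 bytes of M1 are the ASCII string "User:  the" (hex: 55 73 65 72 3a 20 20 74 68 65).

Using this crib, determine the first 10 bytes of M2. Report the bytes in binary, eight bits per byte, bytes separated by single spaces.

11110100 10101110 10001100 00010010 00111111 01010110 00101101 00011001 10010110 10000100

First, c1 ⊕ c2 = (M1 ⊕ K) ⊕ (M2 ⊕ K) = M1 ⊕ M2, so the key drops out. Then M2 = (M1 ⊕ M2) ⊕ M1 over the first 10 bytes.
byte 0: (6a ^ cb) ^ 55 = a1 ^ 55 = f4
byte 1: (a7 ^ 7a) ^ 73 = dd ^ 73 = ae
byte 2: (e7 ^ 0e) ^ 65 = e9 ^ 65 = 8c
byte 3: (d4 ^ b4) ^ 72 = 60 ^ 72 = 12
byte 4: (4f ^ 4a) ^ 3a = 05 ^ 3a = 3f
byte 5: (05 ^ 73) ^ 20 = 76 ^ 20 = 56
byte 6: (a1 ^ ac) ^ 20 = 0d ^ 20 = 2d
byte 7: (62 ^ 0f) ^ 74 = 6d ^ 74 = 19
byte 8: (08 ^ f6) ^ 68 = fe ^ 68 = 96
byte 9: (34 ^ d5) ^ 65 = e1 ^ 65 = 84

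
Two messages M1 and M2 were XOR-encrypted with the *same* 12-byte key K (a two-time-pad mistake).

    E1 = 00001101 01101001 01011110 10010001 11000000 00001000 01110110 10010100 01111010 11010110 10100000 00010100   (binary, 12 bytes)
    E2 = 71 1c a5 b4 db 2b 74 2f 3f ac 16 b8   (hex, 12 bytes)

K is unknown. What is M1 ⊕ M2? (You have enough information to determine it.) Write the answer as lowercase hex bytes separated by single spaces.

E1 ⊕ E2 = (M1 ⊕ K) ⊕ (M2 ⊕ K) = M1 ⊕ M2 — the shared key cancels under XOR.
0d XOR 71 = 7c
69 XOR 1c = 75
5e XOR a5 = fb
91 XOR b4 = 25
c0 XOR db = 1b
08 XOR 2b = 23
76 XOR 74 = 02
94 XOR 2f = bb
7a XOR 3f = 45
d6 XOR ac = 7a
a0 XOR 16 = b6
14 XOR b8 = ac

7c 75 fb 25 1b 23 02 bb 45 7a b6 ac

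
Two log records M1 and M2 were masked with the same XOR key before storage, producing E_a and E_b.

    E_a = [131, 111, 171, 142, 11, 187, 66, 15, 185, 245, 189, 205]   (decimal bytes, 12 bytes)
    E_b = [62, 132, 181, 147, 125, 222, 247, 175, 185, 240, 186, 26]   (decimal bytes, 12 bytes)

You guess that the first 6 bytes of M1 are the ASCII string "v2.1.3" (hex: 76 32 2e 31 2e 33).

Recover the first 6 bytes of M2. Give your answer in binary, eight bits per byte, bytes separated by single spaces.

11001011 11011001 00110000 00101100 01011000 01010110

First, E_a ⊕ E_b = (M1 ⊕ K) ⊕ (M2 ⊕ K) = M1 ⊕ M2, so the key drops out. Then M2 = (M1 ⊕ M2) ⊕ M1 over the first 6 bytes.
byte 0: (83 ^ 3e) ^ 76 = bd ^ 76 = cb
byte 1: (6f ^ 84) ^ 32 = eb ^ 32 = d9
byte 2: (ab ^ b5) ^ 2e = 1e ^ 2e = 30
byte 3: (8e ^ 93) ^ 31 = 1d ^ 31 = 2c
byte 4: (0b ^ 7d) ^ 2e = 76 ^ 2e = 58
byte 5: (bb ^ de) ^ 33 = 65 ^ 33 = 56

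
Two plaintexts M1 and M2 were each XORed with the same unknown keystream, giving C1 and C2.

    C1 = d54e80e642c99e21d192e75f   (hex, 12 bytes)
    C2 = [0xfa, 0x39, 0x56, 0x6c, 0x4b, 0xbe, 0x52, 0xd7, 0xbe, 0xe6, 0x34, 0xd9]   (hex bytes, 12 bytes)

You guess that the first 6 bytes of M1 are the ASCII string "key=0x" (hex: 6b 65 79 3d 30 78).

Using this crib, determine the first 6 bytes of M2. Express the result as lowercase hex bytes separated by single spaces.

First, C1 ⊕ C2 = (M1 ⊕ K) ⊕ (M2 ⊕ K) = M1 ⊕ M2, so the key drops out. Then M2 = (M1 ⊕ M2) ⊕ M1 over the first 6 bytes.
byte 0: (d5 XOR fa) XOR 6b = 2f XOR 6b = 44
byte 1: (4e XOR 39) XOR 65 = 77 XOR 65 = 12
byte 2: (80 XOR 56) XOR 79 = d6 XOR 79 = af
byte 3: (e6 XOR 6c) XOR 3d = 8a XOR 3d = b7
byte 4: (42 XOR 4b) XOR 30 = 09 XOR 30 = 39
byte 5: (c9 XOR be) XOR 78 = 77 XOR 78 = 0f

44 12 af b7 39 0f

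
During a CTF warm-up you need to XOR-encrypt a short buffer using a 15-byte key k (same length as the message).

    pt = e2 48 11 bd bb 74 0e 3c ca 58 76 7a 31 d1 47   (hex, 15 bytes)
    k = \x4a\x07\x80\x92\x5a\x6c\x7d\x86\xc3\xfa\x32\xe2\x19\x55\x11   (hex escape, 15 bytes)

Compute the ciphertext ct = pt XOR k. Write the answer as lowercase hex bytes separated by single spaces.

XOR is its own inverse, so applying the key byte-wise gives the result directly.
e2 XOR 4a = a8
48 XOR 07 = 4f
11 XOR 80 = 91
bd XOR 92 = 2f
bb XOR 5a = e1
74 XOR 6c = 18
0e XOR 7d = 73
3c XOR 86 = ba
ca XOR c3 = 09
58 XOR fa = a2
76 XOR 32 = 44
7a XOR e2 = 98
31 XOR 19 = 28
d1 XOR 55 = 84
47 XOR 11 = 56

a8 4f 91 2f e1 18 73 ba 09 a2 44 98 28 84 56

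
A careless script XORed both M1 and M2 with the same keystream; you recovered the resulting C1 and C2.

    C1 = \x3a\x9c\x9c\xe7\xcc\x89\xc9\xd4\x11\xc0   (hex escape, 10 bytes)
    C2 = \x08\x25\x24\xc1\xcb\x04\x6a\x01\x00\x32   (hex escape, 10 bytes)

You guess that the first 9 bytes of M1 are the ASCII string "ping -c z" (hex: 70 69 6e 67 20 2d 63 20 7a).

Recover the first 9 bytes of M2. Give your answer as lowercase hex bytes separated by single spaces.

42 d0 d6 41 27 a0 c0 f5 6b

First, C1 ⊕ C2 = (M1 ⊕ K) ⊕ (M2 ⊕ K) = M1 ⊕ M2, so the key drops out. Then M2 = (M1 ⊕ M2) ⊕ M1 over the first 9 bytes.
byte 0: (3a ⊕ 08) ⊕ 70 = 32 ⊕ 70 = 42
byte 1: (9c ⊕ 25) ⊕ 69 = b9 ⊕ 69 = d0
byte 2: (9c ⊕ 24) ⊕ 6e = b8 ⊕ 6e = d6
byte 3: (e7 ⊕ c1) ⊕ 67 = 26 ⊕ 67 = 41
byte 4: (cc ⊕ cb) ⊕ 20 = 07 ⊕ 20 = 27
byte 5: (89 ⊕ 04) ⊕ 2d = 8d ⊕ 2d = a0
byte 6: (c9 ⊕ 6a) ⊕ 63 = a3 ⊕ 63 = c0
byte 7: (d4 ⊕ 01) ⊕ 20 = d5 ⊕ 20 = f5
byte 8: (11 ⊕ 00) ⊕ 7a = 11 ⊕ 7a = 6b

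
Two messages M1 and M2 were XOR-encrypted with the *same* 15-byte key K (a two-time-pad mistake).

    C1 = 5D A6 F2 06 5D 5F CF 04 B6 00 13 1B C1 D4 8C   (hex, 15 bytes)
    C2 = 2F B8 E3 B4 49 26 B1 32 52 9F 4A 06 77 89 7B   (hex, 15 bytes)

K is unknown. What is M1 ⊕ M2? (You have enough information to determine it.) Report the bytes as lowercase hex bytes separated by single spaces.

72 1e 11 b2 14 79 7e 36 e4 9f 59 1d b6 5d f7

C1 ⊕ C2 = (M1 ⊕ K) ⊕ (M2 ⊕ K) = M1 ⊕ M2 — the shared key cancels under XOR.
01011101 XOR 00101111 = 01110010
10100110 XOR 10111000 = 00011110
11110010 XOR 11100011 = 00010001
00000110 XOR 10110100 = 10110010
01011101 XOR 01001001 = 00010100
01011111 XOR 00100110 = 01111001
11001111 XOR 10110001 = 01111110
00000100 XOR 00110010 = 00110110
10110110 XOR 01010010 = 11100100
00000000 XOR 10011111 = 10011111
00010011 XOR 01001010 = 01011001
00011011 XOR 00000110 = 00011101
11000001 XOR 01110111 = 10110110
11010100 XOR 10001001 = 01011101
10001100 XOR 01111011 = 11110111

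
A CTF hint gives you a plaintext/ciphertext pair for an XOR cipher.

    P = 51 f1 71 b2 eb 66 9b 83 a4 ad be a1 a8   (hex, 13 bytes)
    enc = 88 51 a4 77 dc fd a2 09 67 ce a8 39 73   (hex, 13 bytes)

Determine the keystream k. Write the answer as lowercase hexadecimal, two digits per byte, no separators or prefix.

d9a0d5c5379b398ac3631698db

Since enc = P ⊕ k, XORing both sides with P gives k = P ⊕ enc.
01010001 ⊕ 10001000 = 11011001
11110001 ⊕ 01010001 = 10100000
01110001 ⊕ 10100100 = 11010101
10110010 ⊕ 01110111 = 11000101
11101011 ⊕ 11011100 = 00110111
01100110 ⊕ 11111101 = 10011011
10011011 ⊕ 10100010 = 00111001
10000011 ⊕ 00001001 = 10001010
10100100 ⊕ 01100111 = 11000011
10101101 ⊕ 11001110 = 01100011
10111110 ⊕ 10101000 = 00010110
10100001 ⊕ 00111001 = 10011000
10101000 ⊕ 01110011 = 11011011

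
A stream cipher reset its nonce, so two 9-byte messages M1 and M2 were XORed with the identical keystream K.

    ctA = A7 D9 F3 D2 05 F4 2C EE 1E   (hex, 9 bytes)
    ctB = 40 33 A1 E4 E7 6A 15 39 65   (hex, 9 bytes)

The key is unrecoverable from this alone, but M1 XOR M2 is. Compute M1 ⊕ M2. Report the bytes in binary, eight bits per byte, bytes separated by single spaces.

ctA ⊕ ctB = (M1 ⊕ K) ⊕ (M2 ⊕ K) = M1 ⊕ M2 — the shared key cancels under XOR.
10100111 XOR 01000000 = 11100111
11011001 XOR 00110011 = 11101010
11110011 XOR 10100001 = 01010010
11010010 XOR 11100100 = 00110110
00000101 XOR 11100111 = 11100010
11110100 XOR 01101010 = 10011110
00101100 XOR 00010101 = 00111001
11101110 XOR 00111001 = 11010111
00011110 XOR 01100101 = 01111011

11100111 11101010 01010010 00110110 11100010 10011110 00111001 11010111 01111011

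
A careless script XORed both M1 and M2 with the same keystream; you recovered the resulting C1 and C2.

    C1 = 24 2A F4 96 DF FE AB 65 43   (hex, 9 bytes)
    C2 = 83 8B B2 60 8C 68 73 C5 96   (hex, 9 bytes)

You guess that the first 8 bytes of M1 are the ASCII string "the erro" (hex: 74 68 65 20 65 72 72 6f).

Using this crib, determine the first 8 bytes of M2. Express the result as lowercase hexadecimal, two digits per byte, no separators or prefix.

First, C1 ⊕ C2 = (M1 ⊕ K) ⊕ (M2 ⊕ K) = M1 ⊕ M2, so the key drops out. Then M2 = (M1 ⊕ M2) ⊕ M1 over the first 8 bytes.
byte 0: (24 xor 83) xor 74 = a7 xor 74 = d3
byte 1: (2a xor 8b) xor 68 = a1 xor 68 = c9
byte 2: (f4 xor b2) xor 65 = 46 xor 65 = 23
byte 3: (96 xor 60) xor 20 = f6 xor 20 = d6
byte 4: (df xor 8c) xor 65 = 53 xor 65 = 36
byte 5: (fe xor 68) xor 72 = 96 xor 72 = e4
byte 6: (ab xor 73) xor 72 = d8 xor 72 = aa
byte 7: (65 xor c5) xor 6f = a0 xor 6f = cf

d3c923d636e4aacf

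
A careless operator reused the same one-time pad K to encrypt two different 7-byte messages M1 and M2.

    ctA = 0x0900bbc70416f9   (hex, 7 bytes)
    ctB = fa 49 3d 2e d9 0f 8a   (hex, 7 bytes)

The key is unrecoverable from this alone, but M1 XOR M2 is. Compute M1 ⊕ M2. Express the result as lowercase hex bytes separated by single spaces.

ctA ⊕ ctB = (M1 ⊕ K) ⊕ (M2 ⊕ K) = M1 ⊕ M2 — the shared key cancels under XOR.
byte 0: 09 ⊕ fa = f3
byte 1: 00 ⊕ 49 = 49
byte 2: bb ⊕ 3d = 86
byte 3: c7 ⊕ 2e = e9
byte 4: 04 ⊕ d9 = dd
byte 5: 16 ⊕ 0f = 19
byte 6: f9 ⊕ 8a = 73

f3 49 86 e9 dd 19 73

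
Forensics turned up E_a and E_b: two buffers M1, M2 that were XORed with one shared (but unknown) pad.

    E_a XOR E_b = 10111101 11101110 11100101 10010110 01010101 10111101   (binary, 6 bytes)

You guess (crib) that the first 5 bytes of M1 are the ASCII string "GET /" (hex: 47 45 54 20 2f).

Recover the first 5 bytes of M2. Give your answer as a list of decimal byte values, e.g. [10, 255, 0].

[250, 171, 177, 182, 122]

Since E_a ⊕ E_b = M1 ⊕ M2, XORing with the guessed M1 bytes yields the corresponding M2 bytes: M2 = (E_a ⊕ E_b) ⊕ M1.
bd ⊕ 47 = fa
ee ⊕ 45 = ab
e5 ⊕ 54 = b1
96 ⊕ 20 = b6
55 ⊕ 2f = 7a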